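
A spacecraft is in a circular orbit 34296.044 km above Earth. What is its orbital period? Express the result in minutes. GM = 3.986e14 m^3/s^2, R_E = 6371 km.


r = 40667.0440 km = 4.0667044e+07 m
T = 2*pi*sqrt(r^3/mu) = 2*pi*sqrt(6.7255502e+22 / 3.986e14)
T = 81615.9668 s = 1360.2661 min

1360.2661 minutes


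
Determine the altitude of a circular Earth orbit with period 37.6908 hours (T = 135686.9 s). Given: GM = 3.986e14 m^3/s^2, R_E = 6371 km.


T = 135686.9 s
r = (mu*T^2/(4*pi^2))^(1/3) = (3.986e14 * 135686.9^2 / (4*pi^2))^(1/3)
r = 5.7071304e+07 m = 57071.3045 km
alt = r - R_E = 57071.3045 - 6371 = 50700.3045 km

50700.3045 km


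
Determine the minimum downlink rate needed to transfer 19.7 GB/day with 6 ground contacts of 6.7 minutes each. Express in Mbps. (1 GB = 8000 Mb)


total contact time = 6 * 6.7 * 60 = 2412.0000 s
data = 19.7 GB = 157600.0000 Mb
rate = 157600.0000 / 2412.0000 = 65.3400 Mbps

65.3400 Mbps


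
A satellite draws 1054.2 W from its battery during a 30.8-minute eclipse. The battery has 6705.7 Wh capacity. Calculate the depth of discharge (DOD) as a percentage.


E_used = P * t / 60 = 1054.2 * 30.8 / 60 = 541.1560 Wh
DOD = E_used / E_total * 100 = 541.1560 / 6705.7 * 100
DOD = 8.0701 %

8.0701 %


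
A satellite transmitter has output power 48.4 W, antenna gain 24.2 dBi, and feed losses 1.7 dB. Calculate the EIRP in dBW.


Pt = 48.4 W = 16.8485 dBW
EIRP = Pt_dBW + Gt - losses = 16.8485 + 24.2 - 1.7 = 39.3485 dBW

39.3485 dBW


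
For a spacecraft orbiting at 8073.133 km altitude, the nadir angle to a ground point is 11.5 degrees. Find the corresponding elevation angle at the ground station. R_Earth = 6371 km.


r = R_E + alt = 14444.1330 km
Law of sines in the satellite / Earth-center / ground-point triangle:
  sin(nadir)/R_E = sin(90 + el)/r  =>  cos(el) = (r/R_E)*sin(nadir)
cos(el) = (14444.1330 / 6371.0000) * sin(11.5 deg) = 0.4520008
el = arccos(0.4520008) = 63.1279 deg
(Earth-central angle = 90 - nadir - el = 15.3721 deg)

63.1279 degrees


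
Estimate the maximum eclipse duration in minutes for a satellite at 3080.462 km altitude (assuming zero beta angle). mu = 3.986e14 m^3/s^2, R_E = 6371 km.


r = 9451.4620 km
T = 152.4082 min
Eclipse fraction = arcsin(R_E/r)/pi = arcsin(6371.0000/9451.4620)/pi
= arcsin(0.6740756)/pi = 0.2354578
Eclipse duration = 0.2354578 * 152.4082 = 35.8857 min

35.8857 minutes


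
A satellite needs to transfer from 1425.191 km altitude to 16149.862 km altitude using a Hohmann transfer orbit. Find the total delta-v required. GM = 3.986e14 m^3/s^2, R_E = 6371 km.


r1 = 7796.1910 km = 7.796191e+06 m
r2 = 22520.8620 km = 2.2520862e+07 m
dv1 = sqrt(mu/r1)*(sqrt(2*r2/(r1+r2)) - 1) = 1565.1304 m/s
dv2 = sqrt(mu/r2)*(1 - sqrt(2*r1/(r1+r2))) = 1189.9409 m/s
total dv = |dv1| + |dv2| = 1565.1304 + 1189.9409 = 2755.0713 m/s = 2.7551 km/s

2.7551 km/s


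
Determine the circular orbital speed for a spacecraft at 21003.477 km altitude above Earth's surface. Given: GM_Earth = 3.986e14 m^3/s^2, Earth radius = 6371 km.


r = R_E + alt = 6371.0 + 21003.477 = 27374.4770 km = 2.7374477e+07 m
v = sqrt(mu/r) = sqrt(3.986e14 / 2.7374477e+07) = 3815.8890 m/s = 3.8159 km/s

3.8159 km/s


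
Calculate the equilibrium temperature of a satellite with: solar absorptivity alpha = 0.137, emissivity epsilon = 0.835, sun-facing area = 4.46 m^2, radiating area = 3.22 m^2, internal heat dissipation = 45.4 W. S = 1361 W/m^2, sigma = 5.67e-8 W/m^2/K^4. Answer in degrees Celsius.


Numerator = alpha*S*A_sun + Q_int = 0.137*1361*4.46 + 45.4 = 876.9982 W
Denominator = eps*sigma*A_rad = 0.835*5.67e-8*3.22 = 1.5244929e-07 W/K^4
T^4 = 5.7527209e+09 K^4
T = 275.4028 K = 2.2528 C

2.2528 degrees Celsius


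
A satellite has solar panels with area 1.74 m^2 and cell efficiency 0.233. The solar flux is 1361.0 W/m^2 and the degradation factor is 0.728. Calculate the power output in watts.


P = area * eta * S * degradation
P = 1.74 * 0.233 * 1361.0 * 0.728
P = 401.6934 W

401.6934 W


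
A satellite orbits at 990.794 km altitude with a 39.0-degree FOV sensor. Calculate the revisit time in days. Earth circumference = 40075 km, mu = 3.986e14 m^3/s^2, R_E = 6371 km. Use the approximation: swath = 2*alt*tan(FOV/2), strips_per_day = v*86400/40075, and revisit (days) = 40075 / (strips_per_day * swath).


swath = 2*990.794*tan(0.3403392) = 701.7171 km
v = sqrt(mu/r) = 7358.2886 m/s = 7.3583 km/s
strips/day = v*86400/40075 = 7.3583*86400/40075 = 15.8642
coverage/day = strips * swath = 15.8642 * 701.7171 = 11132.1512 km
revisit = 40075 / 11132.1512 = 3.5999 days

3.5999 days


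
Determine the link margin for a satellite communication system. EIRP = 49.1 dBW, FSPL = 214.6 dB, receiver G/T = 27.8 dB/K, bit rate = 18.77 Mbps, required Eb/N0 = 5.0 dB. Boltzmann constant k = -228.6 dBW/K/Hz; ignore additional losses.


C/N0 = EIRP - FSPL + G/T - k = 49.1 - 214.6 + 27.8 - (-228.6)
C/N0 = 90.9000 dB-Hz
R_b = 18.77 Mbps = 1.877e+07 bps -> 10*log10(R_b) = 72.7346 dB-Hz
Eb/N0 = C/N0 - 10*log10(R_b) = 90.9000 - 72.7346 = 18.1654 dB
Margin = Eb/N0 - Eb/N0_req = 18.1654 - 5.0 = 13.1654 dB (link closes)

13.1654 dB


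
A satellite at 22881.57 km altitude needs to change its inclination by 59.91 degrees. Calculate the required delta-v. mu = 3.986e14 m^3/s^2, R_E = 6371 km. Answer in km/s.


r = 29252.5700 km = 2.925257e+07 m
V = sqrt(mu/r) = 3691.3620 m/s
di = 59.91 deg = 1.0456 rad
dV = 2*V*sin(di/2) = 2*3691.3620*sin(0.5228134)
dV = 3686.3393 m/s = 3.6863 km/s

3.6863 km/s


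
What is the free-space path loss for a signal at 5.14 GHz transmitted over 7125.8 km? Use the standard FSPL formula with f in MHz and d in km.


f = 5.14 GHz = 5140.0000 MHz
d = 7125.8 km
FSPL = 32.44 + 20*log10(5140.0000) + 20*log10(7125.8)
FSPL = 32.44 + 74.2193 + 77.0567
FSPL = 183.7159 dB

183.7159 dB


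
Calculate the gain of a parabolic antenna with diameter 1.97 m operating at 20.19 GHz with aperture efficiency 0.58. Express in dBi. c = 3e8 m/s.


lambda = c/f = 3e8 / 2.019e+10 = 0.01485884 m
G = eta*(pi*D/lambda)^2 = 0.58*(pi*1.97/0.01485884)^2
G = 100621.3917 (linear)
G = 10*log10(100621.3917) = 50.0269 dBi

50.0269 dBi


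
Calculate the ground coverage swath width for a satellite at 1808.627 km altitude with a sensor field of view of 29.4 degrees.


FOV = 29.4 deg = 0.5131268 rad
swath = 2 * alt * tan(FOV/2) = 2 * 1808.627 * tan(0.2565634)
swath = 2 * 1808.627 * 0.2623451
swath = 948.9688 km

948.9688 km


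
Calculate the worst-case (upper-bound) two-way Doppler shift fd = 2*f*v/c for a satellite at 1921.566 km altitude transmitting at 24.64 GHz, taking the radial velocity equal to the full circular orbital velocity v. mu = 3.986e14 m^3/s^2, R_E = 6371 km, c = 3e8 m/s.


r = 8.292566e+06 m
v = sqrt(mu/r) = 6933.0476 m/s (worst-case radial velocity)
f = 24.64 GHz = 2.464e+10 Hz
fd = 2*f*v/c = 2*2.464e+10*6933.0476/3.0e+08
fd = 1.1388686e+06 Hz

1.1389e+06 Hz


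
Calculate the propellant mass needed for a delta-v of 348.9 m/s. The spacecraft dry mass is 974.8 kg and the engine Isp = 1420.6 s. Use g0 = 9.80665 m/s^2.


ve = Isp * g0 = 1420.6 * 9.80665 = 13931.326990 m/s
mass ratio = exp(dv/ve) = exp(348.9/13931.326990) = 1.02536052
m_prop = m_dry * (mr - 1) = 974.8 * (1.02536052 - 1)
m_prop = 24.7214 kg

24.7214 kg


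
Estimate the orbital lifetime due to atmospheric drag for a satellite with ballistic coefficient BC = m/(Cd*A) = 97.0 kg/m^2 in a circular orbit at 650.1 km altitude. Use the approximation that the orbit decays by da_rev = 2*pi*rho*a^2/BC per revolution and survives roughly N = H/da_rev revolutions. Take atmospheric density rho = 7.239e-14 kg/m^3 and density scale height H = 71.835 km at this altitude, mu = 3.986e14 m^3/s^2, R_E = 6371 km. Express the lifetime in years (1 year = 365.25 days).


a = R_E + alt = 7021.1000 km = 7.0211e+06 m
da_rev = 2*pi*rho*a^2/BC = 2*pi*7.239e-14*(7.0211e+06)^2/97.0 = 0.231151666 m per revolution
N = H/da_rev = 71835.0000 m / 0.231151666 m = 310769.9859 revolutions
P = 2*pi*sqrt(a^3/mu) = 5854.8930 s
lifetime = N*P = 310769.9859 * 5854.8930 = 1.819525e+09 s = 21059.3171 days
years = 21059.3171 / 365.25 = 57.6573 years

57.6573 years


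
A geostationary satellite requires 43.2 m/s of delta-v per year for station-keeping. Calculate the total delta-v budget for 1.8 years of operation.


dV = rate * years = 43.2 * 1.8
dV = 77.7600 m/s

77.7600 m/s


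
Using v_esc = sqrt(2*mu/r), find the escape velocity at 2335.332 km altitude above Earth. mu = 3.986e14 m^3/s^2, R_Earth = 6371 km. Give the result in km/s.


r = 6371.0 + 2335.332 = 8706.3320 km = 8.706332e+06 m
v_esc = sqrt(2*mu/r) = sqrt(2*3.986e14 / 8.706332e+06)
v_esc = 9568.9885 m/s = 9.5690 km/s

9.5690 km/s


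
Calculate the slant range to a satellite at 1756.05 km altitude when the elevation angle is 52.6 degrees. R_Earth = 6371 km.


h = 1756.05 km, el = 52.6 deg
d = -R_E*sin(el) + sqrt((R_E*sin(el))^2 + 2*R_E*h + h^2)
d = -6371.0000*sin(0.9180432) + sqrt((6371.0000*0.7944146)^2 + 2*6371.0000*1756.05 + 1756.05^2)
d = 2085.4762 km

2085.4762 km


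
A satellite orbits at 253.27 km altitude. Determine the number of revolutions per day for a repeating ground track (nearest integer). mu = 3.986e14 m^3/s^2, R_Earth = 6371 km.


r = 6.62427e+06 m
T = 2*pi*sqrt(r^3/mu) = 5365.5996 s = 89.4267 min
revs/day = 1440 / 89.4267 = 16.1026
Rounded: 16 revolutions per day

16 revolutions per day


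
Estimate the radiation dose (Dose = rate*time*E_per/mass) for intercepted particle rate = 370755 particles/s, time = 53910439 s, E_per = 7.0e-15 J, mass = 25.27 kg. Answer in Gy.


Total energy deposited = rate * time * E_per
  = 370755 * 53910439 * 7.0e-15 = 0.139913 J
Dose = E_total / mass = 0.139913 / 25.27
Dose = 0.005536722 Gy

0.0055 Gy


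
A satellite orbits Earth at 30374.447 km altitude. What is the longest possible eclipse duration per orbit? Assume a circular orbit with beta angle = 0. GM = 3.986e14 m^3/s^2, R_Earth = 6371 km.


r = 36745.4470 km
T = 1168.3293 min
Eclipse fraction = arcsin(R_E/r)/pi = arcsin(6371.0000/36745.4470)/pi
= arcsin(0.173382)/pi = 0.05546953
Eclipse duration = 0.05546953 * 1168.3293 = 64.8067 min

64.8067 minutes


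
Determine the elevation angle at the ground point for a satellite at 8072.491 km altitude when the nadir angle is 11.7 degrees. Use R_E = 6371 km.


r = R_E + alt = 14443.4910 km
Law of sines in the satellite / Earth-center / ground-point triangle:
  sin(nadir)/R_E = sin(90 + el)/r  =>  cos(el) = (r/R_E)*sin(nadir)
cos(el) = (14443.4910 / 6371.0000) * sin(11.7 deg) = 0.4597326
el = arccos(0.4597326) = 62.6301 deg
(Earth-central angle = 90 - nadir - el = 15.6699 deg)

62.6301 degrees


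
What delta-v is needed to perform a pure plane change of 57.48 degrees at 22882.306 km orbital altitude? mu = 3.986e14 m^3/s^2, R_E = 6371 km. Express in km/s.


r = 29253.3060 km = 2.9253306e+07 m
V = sqrt(mu/r) = 3691.3155 m/s
di = 57.48 deg = 1.0032 rad
dV = 2*V*sin(di/2) = 2*3691.3155*sin(0.5016076)
dV = 3549.8329 m/s = 3.5498 km/s

3.5498 km/s


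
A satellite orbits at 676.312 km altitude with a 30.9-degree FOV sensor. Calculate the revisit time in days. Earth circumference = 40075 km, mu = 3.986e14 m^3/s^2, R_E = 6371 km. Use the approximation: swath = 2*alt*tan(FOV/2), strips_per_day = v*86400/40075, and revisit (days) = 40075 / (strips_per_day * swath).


swath = 2*676.312*tan(0.2696534) = 373.8450 km
v = sqrt(mu/r) = 7520.6763 m/s = 7.5207 km/s
strips/day = v*86400/40075 = 7.5207*86400/40075 = 16.2143
coverage/day = strips * swath = 16.2143 * 373.8450 = 6061.6192 km
revisit = 40075 / 6061.6192 = 6.6113 days

6.6113 days


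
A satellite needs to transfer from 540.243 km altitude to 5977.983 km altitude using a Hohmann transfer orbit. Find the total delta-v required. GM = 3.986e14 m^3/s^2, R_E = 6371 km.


r1 = 6911.2430 km = 6.911243e+06 m
r2 = 12348.9830 km = 1.2348983e+07 m
dv1 = sqrt(mu/r1)*(sqrt(2*r2/(r1+r2)) - 1) = 1005.4927 m/s
dv2 = sqrt(mu/r2)*(1 - sqrt(2*r1/(r1+r2))) = 868.3744 m/s
total dv = |dv1| + |dv2| = 1005.4927 + 868.3744 = 1873.8671 m/s = 1.8739 km/s

1.8739 km/s


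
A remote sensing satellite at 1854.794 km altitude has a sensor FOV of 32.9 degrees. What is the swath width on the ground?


FOV = 32.9 deg = 0.5742133 rad
swath = 2 * alt * tan(FOV/2) = 2 * 1854.794 * tan(0.2871067)
swath = 2 * 1854.794 * 0.2952645
swath = 1095.3097 km

1095.3097 km


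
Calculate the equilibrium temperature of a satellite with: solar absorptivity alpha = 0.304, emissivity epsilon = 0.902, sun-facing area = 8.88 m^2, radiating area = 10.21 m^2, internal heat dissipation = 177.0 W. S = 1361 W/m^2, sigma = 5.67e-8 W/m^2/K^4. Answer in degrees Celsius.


Numerator = alpha*S*A_sun + Q_int = 0.304*1361*8.88 + 177.0 = 3851.0467 W
Denominator = eps*sigma*A_rad = 0.902*5.67e-8*10.21 = 5.2217411e-07 W/K^4
T^4 = 7.3750242e+09 K^4
T = 293.0494 K = 19.8994 C

19.8994 degrees Celsius


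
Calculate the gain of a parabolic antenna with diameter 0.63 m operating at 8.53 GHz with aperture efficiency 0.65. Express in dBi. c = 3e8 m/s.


lambda = c/f = 3e8 / 8.53e+09 = 0.03516999 m
G = eta*(pi*D/lambda)^2 = 0.65*(pi*0.63/0.03516999)^2
G = 2058.4947 (linear)
G = 10*log10(2058.4947) = 33.1355 dBi

33.1355 dBi


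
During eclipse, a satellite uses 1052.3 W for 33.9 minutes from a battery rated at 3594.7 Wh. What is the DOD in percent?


E_used = P * t / 60 = 1052.3 * 33.9 / 60 = 594.5495 Wh
DOD = E_used / E_total * 100 = 594.5495 / 3594.7 * 100
DOD = 16.5396 %

16.5396 %


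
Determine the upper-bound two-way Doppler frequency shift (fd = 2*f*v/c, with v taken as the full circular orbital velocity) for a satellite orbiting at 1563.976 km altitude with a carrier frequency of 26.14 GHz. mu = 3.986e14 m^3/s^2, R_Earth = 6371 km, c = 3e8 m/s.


r = 7.934976e+06 m
v = sqrt(mu/r) = 7087.5451 m/s (worst-case radial velocity)
f = 26.14 GHz = 2.614e+10 Hz
fd = 2*f*v/c = 2*2.614e+10*7087.5451/3.0e+08
fd = 1.2351229e+06 Hz

1.2351e+06 Hz


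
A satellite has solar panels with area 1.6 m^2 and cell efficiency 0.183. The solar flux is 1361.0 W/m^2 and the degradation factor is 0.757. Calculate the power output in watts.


P = area * eta * S * degradation
P = 1.6 * 0.183 * 1361.0 * 0.757
P = 301.6651 W

301.6651 W


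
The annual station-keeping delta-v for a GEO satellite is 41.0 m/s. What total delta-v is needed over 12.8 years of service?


dV = rate * years = 41.0 * 12.8
dV = 524.8000 m/s

524.8000 m/s


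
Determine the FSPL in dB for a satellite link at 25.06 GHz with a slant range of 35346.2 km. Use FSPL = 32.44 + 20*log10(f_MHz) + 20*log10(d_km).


f = 25.06 GHz = 25060.0000 MHz
d = 35346.2 km
FSPL = 32.44 + 20*log10(25060.0000) + 20*log10(35346.2)
FSPL = 32.44 + 87.9796 + 90.9669
FSPL = 211.3865 dB

211.3865 dB


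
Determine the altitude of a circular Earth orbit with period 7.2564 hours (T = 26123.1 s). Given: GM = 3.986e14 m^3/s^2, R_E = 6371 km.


T = 26123.1 s
r = (mu*T^2/(4*pi^2))^(1/3) = (3.986e14 * 26123.1^2 / (4*pi^2))^(1/3)
r = 1.9028695e+07 m = 19028.6945 km
alt = r - R_E = 19028.6945 - 6371 = 12657.6945 km

12657.6945 km


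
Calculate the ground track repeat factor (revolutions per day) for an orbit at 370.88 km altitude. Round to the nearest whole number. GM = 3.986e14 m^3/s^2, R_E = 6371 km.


r = 6.74188e+06 m
T = 2*pi*sqrt(r^3/mu) = 5509.1265 s = 91.8188 min
revs/day = 1440 / 91.8188 = 15.6831
Rounded: 16 revolutions per day

16 revolutions per day


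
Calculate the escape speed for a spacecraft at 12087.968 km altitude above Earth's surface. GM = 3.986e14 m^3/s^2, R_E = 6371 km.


r = 6371.0 + 12087.968 = 18458.9680 km = 1.8458968e+07 m
v_esc = sqrt(2*mu/r) = sqrt(2*3.986e14 / 1.8458968e+07)
v_esc = 6571.7334 m/s = 6.5717 km/s

6.5717 km/s


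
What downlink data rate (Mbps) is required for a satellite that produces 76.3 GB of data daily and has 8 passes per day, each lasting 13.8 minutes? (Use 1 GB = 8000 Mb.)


total contact time = 8 * 13.8 * 60 = 6624.0000 s
data = 76.3 GB = 610400.0000 Mb
rate = 610400.0000 / 6624.0000 = 92.1498 Mbps

92.1498 Mbps


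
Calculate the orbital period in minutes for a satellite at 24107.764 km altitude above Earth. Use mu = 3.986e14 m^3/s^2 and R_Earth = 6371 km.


r = 30478.7640 km = 3.0478764e+07 m
T = 2*pi*sqrt(r^3/mu) = 2*pi*sqrt(2.8313402e+22 / 3.986e14)
T = 52955.0336 s = 882.5839 min

882.5839 minutes


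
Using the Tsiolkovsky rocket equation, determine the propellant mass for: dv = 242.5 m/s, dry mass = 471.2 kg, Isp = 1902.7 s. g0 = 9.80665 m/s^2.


ve = Isp * g0 = 1902.7 * 9.80665 = 18659.112955 m/s
mass ratio = exp(dv/ve) = exp(242.5/18659.112955) = 1.01308115
m_prop = m_dry * (mr - 1) = 471.2 * (1.01308115 - 1)
m_prop = 6.1638 kg

6.1638 kg


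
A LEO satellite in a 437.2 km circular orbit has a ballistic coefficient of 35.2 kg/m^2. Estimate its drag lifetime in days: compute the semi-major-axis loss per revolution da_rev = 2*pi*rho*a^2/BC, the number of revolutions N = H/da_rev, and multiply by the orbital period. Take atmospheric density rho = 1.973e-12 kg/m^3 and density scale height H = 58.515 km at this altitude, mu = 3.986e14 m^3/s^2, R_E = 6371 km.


a = R_E + alt = 6808.2000 km = 6.8082e+06 m
da_rev = 2*pi*rho*a^2/BC = 2*pi*1.973e-12*(6.8082e+06)^2/35.2 = 16.324087 m per revolution
N = H/da_rev = 58515.0000 m / 16.324087 m = 3584.5803 revolutions
P = 2*pi*sqrt(a^3/mu) = 5590.6162 s
lifetime = N*P = 3584.5803 * 5590.6162 = 2.0040012e+07 s = 231.9446 days

231.9446 days


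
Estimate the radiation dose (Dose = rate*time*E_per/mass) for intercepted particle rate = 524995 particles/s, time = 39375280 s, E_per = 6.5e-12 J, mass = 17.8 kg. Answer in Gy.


Total energy deposited = rate * time * E_per
  = 524995 * 39375280 * 6.5e-12 = 134.3669 J
Dose = E_total / mass = 134.3669 / 17.8
Dose = 7.5487 Gy

7.5487 Gy


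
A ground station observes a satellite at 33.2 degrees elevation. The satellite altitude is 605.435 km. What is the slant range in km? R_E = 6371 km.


h = 605.435 km, el = 33.2 deg
d = -R_E*sin(el) + sqrt((R_E*sin(el))^2 + 2*R_E*h + h^2)
d = -6371.0000*sin(0.5794493) + sqrt((6371.0000*0.5475632)^2 + 2*6371.0000*605.435 + 605.435^2)
d = 1011.5650 km

1011.5650 km


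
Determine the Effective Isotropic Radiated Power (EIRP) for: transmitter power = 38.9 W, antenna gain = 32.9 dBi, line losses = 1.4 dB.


Pt = 38.9 W = 15.8995 dBW
EIRP = Pt_dBW + Gt - losses = 15.8995 + 32.9 - 1.4 = 47.3995 dBW

47.3995 dBW


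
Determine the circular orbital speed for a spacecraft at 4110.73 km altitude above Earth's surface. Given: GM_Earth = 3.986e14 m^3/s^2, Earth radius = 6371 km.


r = R_E + alt = 6371.0 + 4110.73 = 10481.7300 km = 1.048173e+07 m
v = sqrt(mu/r) = sqrt(3.986e14 / 1.048173e+07) = 6166.6907 m/s = 6.1667 km/s

6.1667 km/s


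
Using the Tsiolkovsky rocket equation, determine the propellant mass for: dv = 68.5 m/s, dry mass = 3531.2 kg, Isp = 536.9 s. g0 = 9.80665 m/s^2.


ve = Isp * g0 = 536.9 * 9.80665 = 5265.190385 m/s
mass ratio = exp(dv/ve) = exp(68.5/5265.190385) = 1.01309497
m_prop = m_dry * (mr - 1) = 3531.2 * (1.01309497 - 1)
m_prop = 46.2410 kg

46.2410 kg


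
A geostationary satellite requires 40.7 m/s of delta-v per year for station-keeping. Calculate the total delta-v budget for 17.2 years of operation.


dV = rate * years = 40.7 * 17.2
dV = 700.0400 m/s

700.0400 m/s


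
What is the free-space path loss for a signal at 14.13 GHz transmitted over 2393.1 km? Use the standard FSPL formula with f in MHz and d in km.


f = 14.13 GHz = 14130.0000 MHz
d = 2393.1 km
FSPL = 32.44 + 20*log10(14130.0000) + 20*log10(2393.1)
FSPL = 32.44 + 83.0028 + 67.5792
FSPL = 183.0221 dB

183.0221 dB


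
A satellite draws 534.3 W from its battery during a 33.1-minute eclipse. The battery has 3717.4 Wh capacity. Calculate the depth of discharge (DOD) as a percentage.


E_used = P * t / 60 = 534.3 * 33.1 / 60 = 294.7555 Wh
DOD = E_used / E_total * 100 = 294.7555 / 3717.4 * 100
DOD = 7.9291 %

7.9291 %


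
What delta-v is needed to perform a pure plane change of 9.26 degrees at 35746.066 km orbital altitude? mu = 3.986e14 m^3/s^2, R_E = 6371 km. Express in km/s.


r = 42117.0660 km = 4.2117066e+07 m
V = sqrt(mu/r) = 3076.3773 m/s
di = 9.26 deg = 0.1616175 rad
dV = 2*V*sin(di/2) = 2*3076.3773*sin(0.08080874)
dV = 496.6554 m/s = 0.4966554 km/s

0.4967 km/s


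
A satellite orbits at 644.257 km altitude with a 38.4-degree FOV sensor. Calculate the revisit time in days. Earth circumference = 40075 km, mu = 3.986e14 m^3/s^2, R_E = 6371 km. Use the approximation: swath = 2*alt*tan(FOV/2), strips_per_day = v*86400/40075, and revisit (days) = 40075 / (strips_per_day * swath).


swath = 2*644.257*tan(0.3351032) = 448.7080 km
v = sqrt(mu/r) = 7537.8390 m/s = 7.5378 km/s
strips/day = v*86400/40075 = 7.5378*86400/40075 = 16.2513
coverage/day = strips * swath = 16.2513 * 448.7080 = 7292.0716 km
revisit = 40075 / 7292.0716 = 5.4957 days

5.4957 days


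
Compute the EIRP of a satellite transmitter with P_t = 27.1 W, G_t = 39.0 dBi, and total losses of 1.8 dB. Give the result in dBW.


Pt = 27.1 W = 14.3297 dBW
EIRP = Pt_dBW + Gt - losses = 14.3297 + 39.0 - 1.8 = 51.5297 dBW

51.5297 dBW


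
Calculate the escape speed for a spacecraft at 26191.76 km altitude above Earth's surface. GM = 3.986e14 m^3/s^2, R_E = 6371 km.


r = 6371.0 + 26191.76 = 32562.7600 km = 3.256276e+07 m
v_esc = sqrt(2*mu/r) = sqrt(2*3.986e14 / 3.256276e+07)
v_esc = 4947.9242 m/s = 4.9479 km/s

4.9479 km/s


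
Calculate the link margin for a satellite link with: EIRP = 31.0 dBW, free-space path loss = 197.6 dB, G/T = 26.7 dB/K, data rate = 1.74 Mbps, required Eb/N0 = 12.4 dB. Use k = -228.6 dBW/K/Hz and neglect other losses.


C/N0 = EIRP - FSPL + G/T - k = 31.0 - 197.6 + 26.7 - (-228.6)
C/N0 = 88.7000 dB-Hz
R_b = 1.74 Mbps = 1.74e+06 bps -> 10*log10(R_b) = 62.4055 dB-Hz
Eb/N0 = C/N0 - 10*log10(R_b) = 88.7000 - 62.4055 = 26.2945 dB
Margin = Eb/N0 - Eb/N0_req = 26.2945 - 12.4 = 13.8945 dB (link closes)

13.8945 dB


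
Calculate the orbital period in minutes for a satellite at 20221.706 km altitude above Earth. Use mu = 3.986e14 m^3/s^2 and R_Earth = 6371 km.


r = 26592.7060 km = 2.6592706e+07 m
T = 2*pi*sqrt(r^3/mu) = 2*pi*sqrt(1.8805617e+22 / 3.986e14)
T = 43157.3748 s = 719.2896 min

719.2896 minutes


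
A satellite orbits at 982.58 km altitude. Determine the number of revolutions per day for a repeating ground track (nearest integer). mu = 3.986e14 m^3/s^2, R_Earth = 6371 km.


r = 7.35358e+06 m
T = 2*pi*sqrt(r^3/mu) = 6275.6607 s = 104.5943 min
revs/day = 1440 / 104.5943 = 13.7675
Rounded: 14 revolutions per day

14 revolutions per day


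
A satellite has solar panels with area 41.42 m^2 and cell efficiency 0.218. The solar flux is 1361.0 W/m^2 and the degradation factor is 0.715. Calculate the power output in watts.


P = area * eta * S * degradation
P = 41.42 * 0.218 * 1361.0 * 0.715
P = 8786.8003 W

8786.8003 W


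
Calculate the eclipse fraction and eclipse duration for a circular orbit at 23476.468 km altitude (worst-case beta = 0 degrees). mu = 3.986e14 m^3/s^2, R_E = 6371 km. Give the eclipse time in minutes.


r = 29847.4680 km
T = 855.3054 min
Eclipse fraction = arcsin(R_E/r)/pi = arcsin(6371.0000/29847.4680)/pi
= arcsin(0.2134519)/pi = 0.06847068
Eclipse duration = 0.06847068 * 855.3054 = 58.5633 min

58.5633 minutes


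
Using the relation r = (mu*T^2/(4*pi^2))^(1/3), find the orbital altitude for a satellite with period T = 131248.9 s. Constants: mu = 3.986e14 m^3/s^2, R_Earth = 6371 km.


T = 131248.9 s
r = (mu*T^2/(4*pi^2))^(1/3) = (3.986e14 * 131248.9^2 / (4*pi^2))^(1/3)
r = 5.5819975e+07 m = 55819.9745 km
alt = r - R_E = 55819.9745 - 6371 = 49448.9745 km

49448.9745 km


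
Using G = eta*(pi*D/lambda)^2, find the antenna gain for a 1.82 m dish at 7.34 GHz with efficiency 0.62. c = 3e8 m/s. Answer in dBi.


lambda = c/f = 3e8 / 7.34e+09 = 0.04087193 m
G = eta*(pi*D/lambda)^2 = 0.62*(pi*1.82/0.04087193)^2
G = 12133.4365 (linear)
G = 10*log10(12133.4365) = 40.8398 dBi

40.8398 dBi


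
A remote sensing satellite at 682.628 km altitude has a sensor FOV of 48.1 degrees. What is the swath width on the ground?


FOV = 48.1 deg = 0.8395034 rad
swath = 2 * alt * tan(FOV/2) = 2 * 682.628 * tan(0.4197517)
swath = 2 * 682.628 * 0.4462747
swath = 609.2793 km

609.2793 km


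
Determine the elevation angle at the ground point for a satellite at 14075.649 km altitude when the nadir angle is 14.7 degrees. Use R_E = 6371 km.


r = R_E + alt = 20446.6490 km
Law of sines in the satellite / Earth-center / ground-point triangle:
  sin(nadir)/R_E = sin(90 + el)/r  =>  cos(el) = (r/R_E)*sin(nadir)
cos(el) = (20446.6490 / 6371.0000) * sin(14.7 deg) = 0.8143933
el = arccos(0.8143933) = 35.4726 deg
(Earth-central angle = 90 - nadir - el = 39.8274 deg)

35.4726 degrees


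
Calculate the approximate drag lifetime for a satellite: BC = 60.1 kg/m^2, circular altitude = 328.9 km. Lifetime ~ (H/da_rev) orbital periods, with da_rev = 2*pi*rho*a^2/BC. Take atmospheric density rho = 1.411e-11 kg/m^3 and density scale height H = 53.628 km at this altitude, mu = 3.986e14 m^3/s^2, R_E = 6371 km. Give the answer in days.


a = R_E + alt = 6699.9000 km = 6.6999e+06 m
da_rev = 2*pi*rho*a^2/BC = 2*pi*1.411e-11*(6.6999e+06)^2/60.1 = 66.216931 m per revolution
N = H/da_rev = 53628.0000 m / 66.216931 m = 809.8835 revolutions
P = 2*pi*sqrt(a^3/mu) = 5457.7508 s
lifetime = N*P = 809.8835 * 5457.7508 = 4.4201423e+06 s = 51.1591 days

51.1591 days


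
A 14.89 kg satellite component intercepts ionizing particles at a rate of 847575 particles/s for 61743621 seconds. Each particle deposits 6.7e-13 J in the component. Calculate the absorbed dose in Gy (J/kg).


Total energy deposited = rate * time * E_per
  = 847575 * 61743621 * 6.7e-13 = 35.0627 J
Dose = E_total / mass = 35.0627 / 14.89
Dose = 2.3548 Gy

2.3548 Gy


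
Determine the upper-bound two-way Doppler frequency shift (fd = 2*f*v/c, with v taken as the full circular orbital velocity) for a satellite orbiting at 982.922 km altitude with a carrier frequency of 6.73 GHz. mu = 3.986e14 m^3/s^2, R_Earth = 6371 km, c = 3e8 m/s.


r = 7.353922e+06 m
v = sqrt(mu/r) = 7362.2259 m/s (worst-case radial velocity)
f = 6.73 GHz = 6.73e+09 Hz
fd = 2*f*v/c = 2*6.73e+09*7362.2259/3.0e+08
fd = 330318.5343 Hz

330318.5343 Hz


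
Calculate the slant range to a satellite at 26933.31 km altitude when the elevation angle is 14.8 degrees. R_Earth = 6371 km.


h = 26933.31 km, el = 14.8 deg
d = -R_E*sin(el) + sqrt((R_E*sin(el))^2 + 2*R_E*h + h^2)
d = -6371.0000*sin(0.2583087) + sqrt((6371.0000*0.2554458)^2 + 2*6371.0000*26933.31 + 26933.31^2)
d = 31102.2969 km

31102.2969 km


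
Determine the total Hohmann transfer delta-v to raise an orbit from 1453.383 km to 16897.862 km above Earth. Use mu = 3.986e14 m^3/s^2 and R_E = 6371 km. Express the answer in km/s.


r1 = 7824.3830 km = 7.824383e+06 m
r2 = 23268.8620 km = 2.3268862e+07 m
dv1 = sqrt(mu/r1)*(sqrt(2*r2/(r1+r2)) - 1) = 1594.5297 m/s
dv2 = sqrt(mu/r2)*(1 - sqrt(2*r1/(r1+r2))) = 1202.6466 m/s
total dv = |dv1| + |dv2| = 1594.5297 + 1202.6466 = 2797.1763 m/s = 2.7972 km/s

2.7972 km/s


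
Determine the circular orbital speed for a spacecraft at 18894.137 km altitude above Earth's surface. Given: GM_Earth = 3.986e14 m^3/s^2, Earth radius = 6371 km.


r = R_E + alt = 6371.0 + 18894.137 = 25265.1370 km = 2.5265137e+07 m
v = sqrt(mu/r) = sqrt(3.986e14 / 2.5265137e+07) = 3971.9870 m/s = 3.9720 km/s

3.9720 km/s


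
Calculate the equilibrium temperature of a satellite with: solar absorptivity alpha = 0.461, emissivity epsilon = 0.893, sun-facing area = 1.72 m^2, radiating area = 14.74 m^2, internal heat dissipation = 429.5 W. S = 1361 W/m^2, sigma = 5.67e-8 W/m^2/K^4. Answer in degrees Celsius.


Numerator = alpha*S*A_sun + Q_int = 0.461*1361*1.72 + 429.5 = 1508.6641 W
Denominator = eps*sigma*A_rad = 0.893*5.67e-8*14.74 = 7.4633189e-07 W/K^4
T^4 = 2.0214386e+09 K^4
T = 212.0387 K = -61.1113 C

-61.1113 degrees Celsius


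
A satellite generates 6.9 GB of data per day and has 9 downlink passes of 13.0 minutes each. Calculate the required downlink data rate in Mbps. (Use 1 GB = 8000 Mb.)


total contact time = 9 * 13.0 * 60 = 7020.0000 s
data = 6.9 GB = 55200.0000 Mb
rate = 55200.0000 / 7020.0000 = 7.8632 Mbps

7.8632 Mbps


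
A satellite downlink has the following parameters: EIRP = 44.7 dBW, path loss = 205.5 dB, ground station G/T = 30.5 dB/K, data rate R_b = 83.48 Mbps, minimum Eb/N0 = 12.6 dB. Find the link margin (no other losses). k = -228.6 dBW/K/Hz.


C/N0 = EIRP - FSPL + G/T - k = 44.7 - 205.5 + 30.5 - (-228.6)
C/N0 = 98.3000 dB-Hz
R_b = 83.48 Mbps = 8.348e+07 bps -> 10*log10(R_b) = 79.2158 dB-Hz
Eb/N0 = C/N0 - 10*log10(R_b) = 98.3000 - 79.2158 = 19.0842 dB
Margin = Eb/N0 - Eb/N0_req = 19.0842 - 12.6 = 6.4842 dB (link closes)

6.4842 dB


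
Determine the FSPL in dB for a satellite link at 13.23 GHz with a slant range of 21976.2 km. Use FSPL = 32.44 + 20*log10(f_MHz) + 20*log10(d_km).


f = 13.23 GHz = 13230.0000 MHz
d = 21976.2 km
FSPL = 32.44 + 20*log10(13230.0000) + 20*log10(21976.2)
FSPL = 32.44 + 82.4312 + 86.8391
FSPL = 201.7102 dB

201.7102 dB


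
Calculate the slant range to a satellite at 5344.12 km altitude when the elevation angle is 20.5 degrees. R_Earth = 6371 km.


h = 5344.12 km, el = 20.5 deg
d = -R_E*sin(el) + sqrt((R_E*sin(el))^2 + 2*R_E*h + h^2)
d = -6371.0000*sin(0.3577925) + sqrt((6371.0000*0.3502074)^2 + 2*6371.0000*5344.12 + 5344.12^2)
d = 7850.1244 km

7850.1244 km


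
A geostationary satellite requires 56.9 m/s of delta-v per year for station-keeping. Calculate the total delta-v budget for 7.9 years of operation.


dV = rate * years = 56.9 * 7.9
dV = 449.5100 m/s

449.5100 m/s


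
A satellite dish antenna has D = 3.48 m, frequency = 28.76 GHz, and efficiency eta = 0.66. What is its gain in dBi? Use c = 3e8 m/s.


lambda = c/f = 3e8 / 2.876e+10 = 0.01043115 m
G = eta*(pi*D/lambda)^2 = 0.66*(pi*3.48/0.01043115)^2
G = 724999.0255 (linear)
G = 10*log10(724999.0255) = 58.6034 dBi

58.6034 dBi


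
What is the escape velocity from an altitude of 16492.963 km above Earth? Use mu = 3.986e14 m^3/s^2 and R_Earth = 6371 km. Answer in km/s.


r = 6371.0 + 16492.963 = 22863.9630 km = 2.2863963e+07 m
v_esc = sqrt(2*mu/r) = sqrt(2*3.986e14 / 2.2863963e+07)
v_esc = 5904.8367 m/s = 5.9048 km/s

5.9048 km/s


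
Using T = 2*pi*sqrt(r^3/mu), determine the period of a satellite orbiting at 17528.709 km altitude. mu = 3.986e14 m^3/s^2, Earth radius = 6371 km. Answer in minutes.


r = 23899.7090 km = 2.3899709e+07 m
T = 2*pi*sqrt(r^3/mu) = 2*pi*sqrt(1.365142e+22 / 3.986e14)
T = 36770.5513 s = 612.8425 min

612.8425 minutes


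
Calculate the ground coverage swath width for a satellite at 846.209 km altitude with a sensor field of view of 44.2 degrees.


FOV = 44.2 deg = 0.7714355 rad
swath = 2 * alt * tan(FOV/2) = 2 * 846.209 * tan(0.3857178)
swath = 2 * 846.209 * 0.4060579
swath = 687.2197 km

687.2197 km


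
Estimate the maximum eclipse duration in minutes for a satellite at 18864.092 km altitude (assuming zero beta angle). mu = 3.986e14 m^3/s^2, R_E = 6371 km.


r = 25235.0920 km
T = 664.9168 min
Eclipse fraction = arcsin(R_E/r)/pi = arcsin(6371.0000/25235.0920)/pi
= arcsin(0.2524659)/pi = 0.08124155
Eclipse duration = 0.08124155 * 664.9168 = 54.0189 min

54.0189 minutes


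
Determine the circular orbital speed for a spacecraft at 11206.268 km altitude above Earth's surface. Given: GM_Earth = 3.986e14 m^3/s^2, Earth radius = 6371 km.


r = R_E + alt = 6371.0 + 11206.268 = 17577.2680 km = 1.7577268e+07 m
v = sqrt(mu/r) = sqrt(3.986e14 / 1.7577268e+07) = 4762.0391 m/s = 4.7620 km/s

4.7620 km/s


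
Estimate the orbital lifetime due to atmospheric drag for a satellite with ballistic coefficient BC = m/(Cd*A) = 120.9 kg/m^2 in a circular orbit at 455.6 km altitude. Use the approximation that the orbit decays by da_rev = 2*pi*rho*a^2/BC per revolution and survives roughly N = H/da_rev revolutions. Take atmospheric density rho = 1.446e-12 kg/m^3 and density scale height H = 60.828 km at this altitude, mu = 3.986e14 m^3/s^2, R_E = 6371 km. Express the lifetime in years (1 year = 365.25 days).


a = R_E + alt = 6826.6000 km = 6.8266e+06 m
da_rev = 2*pi*rho*a^2/BC = 2*pi*1.446e-12*(6.8266e+06)^2/120.9 = 3.502118 m per revolution
N = H/da_rev = 60828.0000 m / 3.502118 m = 17368.9180 revolutions
P = 2*pi*sqrt(a^3/mu) = 5613.2955 s
lifetime = N*P = 17368.9180 * 5613.2955 = 9.7496869e+07 s = 1128.4360 days
years = 1128.4360 / 365.25 = 3.0895 years

3.0895 years


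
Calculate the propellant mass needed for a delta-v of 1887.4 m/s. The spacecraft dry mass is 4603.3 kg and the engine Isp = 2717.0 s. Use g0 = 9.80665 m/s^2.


ve = Isp * g0 = 2717.0 * 9.80665 = 26644.668050 m/s
mass ratio = exp(dv/ve) = exp(1887.4/26644.668050) = 1.07340510
m_prop = m_dry * (mr - 1) = 4603.3 * (1.07340510 - 1)
m_prop = 337.9057 kg

337.9057 kg


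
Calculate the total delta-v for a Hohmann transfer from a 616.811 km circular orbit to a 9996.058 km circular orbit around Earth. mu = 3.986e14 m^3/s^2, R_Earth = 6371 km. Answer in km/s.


r1 = 6987.8110 km = 6.987811e+06 m
r2 = 16367.0580 km = 1.6367058e+07 m
dv1 = sqrt(mu/r1)*(sqrt(2*r2/(r1+r2)) - 1) = 1388.8576 m/s
dv2 = sqrt(mu/r2)*(1 - sqrt(2*r1/(r1+r2))) = 1117.4465 m/s
total dv = |dv1| + |dv2| = 1388.8576 + 1117.4465 = 2506.3041 m/s = 2.5063 km/s

2.5063 km/s


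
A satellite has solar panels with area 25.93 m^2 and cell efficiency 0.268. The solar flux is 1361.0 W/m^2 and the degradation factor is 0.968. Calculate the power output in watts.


P = area * eta * S * degradation
P = 25.93 * 0.268 * 1361.0 * 0.968
P = 9155.2623 W

9155.2623 W


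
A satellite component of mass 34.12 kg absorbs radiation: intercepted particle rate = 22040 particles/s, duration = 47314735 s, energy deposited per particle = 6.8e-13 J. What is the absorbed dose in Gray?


Total energy deposited = rate * time * E_per
  = 22040 * 47314735 * 6.8e-13 = 0.7091154 J
Dose = E_total / mass = 0.7091154 / 34.12
Dose = 0.02078298 Gy

0.0208 Gy


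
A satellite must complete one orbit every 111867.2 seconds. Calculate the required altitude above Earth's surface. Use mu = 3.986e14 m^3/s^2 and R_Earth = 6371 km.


T = 111867.2 s
r = (mu*T^2/(4*pi^2))^(1/3) = (3.986e14 * 111867.2^2 / (4*pi^2))^(1/3)
r = 5.0179658e+07 m = 50179.6581 km
alt = r - R_E = 50179.6581 - 6371 = 43808.6581 km

43808.6581 km


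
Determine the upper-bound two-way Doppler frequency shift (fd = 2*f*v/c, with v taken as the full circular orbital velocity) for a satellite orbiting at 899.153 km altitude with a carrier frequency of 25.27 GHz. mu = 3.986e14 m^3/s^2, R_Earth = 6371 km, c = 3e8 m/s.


r = 7.270153e+06 m
v = sqrt(mu/r) = 7404.5193 m/s (worst-case radial velocity)
f = 25.27 GHz = 2.527e+10 Hz
fd = 2*f*v/c = 2*2.527e+10*7404.5193/3.0e+08
fd = 1.2474147e+06 Hz

1.2474e+06 Hz


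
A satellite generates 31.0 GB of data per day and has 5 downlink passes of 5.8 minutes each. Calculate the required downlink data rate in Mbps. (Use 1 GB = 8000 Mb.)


total contact time = 5 * 5.8 * 60 = 1740.0000 s
data = 31.0 GB = 248000.0000 Mb
rate = 248000.0000 / 1740.0000 = 142.5287 Mbps

142.5287 Mbps


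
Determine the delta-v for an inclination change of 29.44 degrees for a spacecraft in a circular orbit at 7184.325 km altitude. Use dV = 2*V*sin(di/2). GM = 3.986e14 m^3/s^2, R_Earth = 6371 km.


r = 13555.3250 km = 1.3555325e+07 m
V = sqrt(mu/r) = 5422.6763 m/s
di = 29.44 deg = 0.5138249 rad
dV = 2*V*sin(di/2) = 2*5422.6763*sin(0.2569125)
dV = 2755.7560 m/s = 2.7558 km/s

2.7558 km/s


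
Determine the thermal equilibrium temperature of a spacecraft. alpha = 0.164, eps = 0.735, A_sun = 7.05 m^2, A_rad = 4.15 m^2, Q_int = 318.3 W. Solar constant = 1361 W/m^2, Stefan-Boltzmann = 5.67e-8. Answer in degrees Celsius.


Numerator = alpha*S*A_sun + Q_int = 0.164*1361*7.05 + 318.3 = 1891.8882 W
Denominator = eps*sigma*A_rad = 0.735*5.67e-8*4.15 = 1.7294918e-07 W/K^4
T^4 = 1.0938984e+10 K^4
T = 323.4031 K = 50.2531 C

50.2531 degrees Celsius


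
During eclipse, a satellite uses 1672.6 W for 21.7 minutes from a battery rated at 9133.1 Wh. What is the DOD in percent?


E_used = P * t / 60 = 1672.6 * 21.7 / 60 = 604.9237 Wh
DOD = E_used / E_total * 100 = 604.9237 / 9133.1 * 100
DOD = 6.6234 %

6.6234 %


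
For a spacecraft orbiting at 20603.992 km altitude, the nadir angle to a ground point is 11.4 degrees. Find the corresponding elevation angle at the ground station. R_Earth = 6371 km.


r = R_E + alt = 26974.9920 km
Law of sines in the satellite / Earth-center / ground-point triangle:
  sin(nadir)/R_E = sin(90 + el)/r  =>  cos(el) = (r/R_E)*sin(nadir)
cos(el) = (26974.9920 / 6371.0000) * sin(11.4 deg) = 0.8368867
el = arccos(0.8368867) = 33.1872 deg
(Earth-central angle = 90 - nadir - el = 45.4128 deg)

33.1872 degrees


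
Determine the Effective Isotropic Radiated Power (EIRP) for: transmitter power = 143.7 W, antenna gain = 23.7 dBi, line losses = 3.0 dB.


Pt = 143.7 W = 21.5746 dBW
EIRP = Pt_dBW + Gt - losses = 21.5746 + 23.7 - 3.0 = 42.2746 dBW

42.2746 dBW


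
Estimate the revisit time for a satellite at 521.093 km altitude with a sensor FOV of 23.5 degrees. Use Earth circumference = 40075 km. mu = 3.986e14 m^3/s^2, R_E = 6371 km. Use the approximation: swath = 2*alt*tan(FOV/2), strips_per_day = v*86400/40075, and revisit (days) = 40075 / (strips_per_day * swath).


swath = 2*521.093*tan(0.2050762) = 216.7750 km
v = sqrt(mu/r) = 7604.8926 m/s = 7.6049 km/s
strips/day = v*86400/40075 = 7.6049*86400/40075 = 16.3958
coverage/day = strips * swath = 16.3958 * 216.7750 = 3554.2051 km
revisit = 40075 / 3554.2051 = 11.2754 days

11.2754 days


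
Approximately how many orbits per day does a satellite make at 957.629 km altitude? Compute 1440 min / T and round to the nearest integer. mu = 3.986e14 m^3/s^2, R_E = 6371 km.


r = 7.328629e+06 m
T = 2*pi*sqrt(r^3/mu) = 6243.7474 s = 104.0625 min
revs/day = 1440 / 104.0625 = 13.8378
Rounded: 14 revolutions per day

14 revolutions per day


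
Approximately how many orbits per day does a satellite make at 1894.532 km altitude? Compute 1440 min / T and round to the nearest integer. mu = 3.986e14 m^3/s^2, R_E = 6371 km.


r = 8.265532e+06 m
T = 2*pi*sqrt(r^3/mu) = 7478.5506 s = 124.6425 min
revs/day = 1440 / 124.6425 = 11.5530
Rounded: 12 revolutions per day

12 revolutions per day


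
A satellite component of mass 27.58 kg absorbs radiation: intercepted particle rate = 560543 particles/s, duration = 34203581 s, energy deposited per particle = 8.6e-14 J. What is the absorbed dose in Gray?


Total energy deposited = rate * time * E_per
  = 560543 * 34203581 * 8.6e-14 = 1.6488 J
Dose = E_total / mass = 1.6488 / 27.58
Dose = 0.05978396 Gy

0.0598 Gy


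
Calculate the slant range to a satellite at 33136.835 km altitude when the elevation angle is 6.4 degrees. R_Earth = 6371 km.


h = 33136.835 km, el = 6.4 deg
d = -R_E*sin(el) + sqrt((R_E*sin(el))^2 + 2*R_E*h + h^2)
d = -6371.0000*sin(0.1117011) + sqrt((6371.0000*0.1114689)^2 + 2*6371.0000*33136.835 + 33136.835^2)
d = 38287.0586 km

38287.0586 km


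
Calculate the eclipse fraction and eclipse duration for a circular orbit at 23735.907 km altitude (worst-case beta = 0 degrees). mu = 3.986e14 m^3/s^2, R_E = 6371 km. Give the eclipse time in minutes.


r = 30106.9070 km
T = 866.4813 min
Eclipse fraction = arcsin(R_E/r)/pi = arcsin(6371.0000/30106.9070)/pi
= arcsin(0.2116126)/pi = 0.0678715
Eclipse duration = 0.0678715 * 866.4813 = 58.8094 min

58.8094 minutes


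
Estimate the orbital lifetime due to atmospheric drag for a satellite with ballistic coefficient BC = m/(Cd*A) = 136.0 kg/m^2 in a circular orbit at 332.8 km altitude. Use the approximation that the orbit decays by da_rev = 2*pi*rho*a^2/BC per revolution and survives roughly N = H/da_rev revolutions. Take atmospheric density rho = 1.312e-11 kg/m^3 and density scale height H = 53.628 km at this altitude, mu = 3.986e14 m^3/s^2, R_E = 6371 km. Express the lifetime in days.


a = R_E + alt = 6703.8000 km = 6.7038e+06 m
da_rev = 2*pi*rho*a^2/BC = 2*pi*1.312e-11*(6.7038e+06)^2/136.0 = 27.240614 m per revolution
N = H/da_rev = 53628.0000 m / 27.240614 m = 1968.6781 revolutions
P = 2*pi*sqrt(a^3/mu) = 5462.5169 s
lifetime = N*P = 1968.6781 * 5462.5169 = 1.0753937e+07 s = 124.4669 days

124.4669 days
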